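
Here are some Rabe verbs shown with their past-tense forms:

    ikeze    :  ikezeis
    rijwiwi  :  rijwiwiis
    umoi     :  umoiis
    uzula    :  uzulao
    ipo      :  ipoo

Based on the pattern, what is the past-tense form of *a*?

The pattern is front/back vowel harmony: -is when the last vowel of the stem is a front vowel (*ikeze*, *rijwiwi*, *umoi*); -o when the last vowel of the stem is a back vowel (*uzula*, *ipo*).
The last vowel of *a* is /a/, which is a back vowel, so the suffix is -o, giving *ao*.

ao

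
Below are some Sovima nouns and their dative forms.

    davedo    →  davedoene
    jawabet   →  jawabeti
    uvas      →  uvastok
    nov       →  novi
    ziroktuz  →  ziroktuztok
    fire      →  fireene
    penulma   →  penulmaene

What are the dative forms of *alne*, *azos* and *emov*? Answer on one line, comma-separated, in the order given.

Looking at the final sound of each stem: -tok when the stem ends in a sibilant (*uvas*, *ziroktuz*); -i when the stem ends in a non-sibilant consonant (*jawabet*, *nov*); -ene when the stem ends in a vowel (*davedo*, *fire*, *penulma*).
Since the final sound of *alne* is /e/ (a vowel), it takes -ene, giving *alneene*.
*azos*: final sound = /s/, a sibilant → -tok → *azostok*.
The final sound of *emov* is /v/, which is a non-sibilant consonant, so the suffix is -i, giving *emovi*.

alneene, azostok, emovi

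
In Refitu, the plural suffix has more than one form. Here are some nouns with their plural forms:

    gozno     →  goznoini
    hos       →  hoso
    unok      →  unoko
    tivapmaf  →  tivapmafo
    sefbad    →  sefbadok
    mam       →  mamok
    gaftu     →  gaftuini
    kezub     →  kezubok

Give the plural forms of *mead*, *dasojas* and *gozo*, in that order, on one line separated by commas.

meadok, dasojaso, gozoini

The alternation tracks the final sound of the stem — -o when the stem ends in a voiceless consonant (*hos*, *unok*, *tivapmaf*); -ok when the stem ends in a voiced consonant (*sefbad*, *mam*, *kezub*); -ini when the stem ends in a vowel (*gozno*, *gaftu*).
The final sound of *mead* is /d/, which is a voiced consonant, so the suffix is -ok, giving *meadok*.
Since the final sound of *dasojas* is /s/ (a voiceless consonant), it takes -o, giving *dasojaso*.
*gozo* — final sound /o/ (a vowel) → -ini → *gozoini*.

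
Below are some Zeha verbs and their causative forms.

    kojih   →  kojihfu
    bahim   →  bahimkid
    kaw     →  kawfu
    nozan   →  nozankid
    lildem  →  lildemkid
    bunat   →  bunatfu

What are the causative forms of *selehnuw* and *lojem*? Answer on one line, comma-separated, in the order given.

The alternation tracks the final consonant of the stem — -kid when the stem ends in a nasal (*bahim*, *nozan*, *lildem*); -fu when the stem ends in a non-nasal consonant (*kojih*, *kaw*, *bunat*).
The final consonant of *selehnuw* is /w/, which is non-nasal, so the suffix is -fu, giving *selehnuwfu*.
*lojem* — final consonant /m/ (a nasal) → -kid → *lojemkid*.

selehnuwfu, lojemkid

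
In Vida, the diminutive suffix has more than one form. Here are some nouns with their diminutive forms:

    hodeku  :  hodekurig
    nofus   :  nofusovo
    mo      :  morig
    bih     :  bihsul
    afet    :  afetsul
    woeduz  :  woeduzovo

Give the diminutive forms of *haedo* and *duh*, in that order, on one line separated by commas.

The pattern is sibilance of the final sound: -ovo when the stem ends in a sibilant (*nofus*, *woeduz*); -sul when the stem ends in a non-sibilant consonant (*bih*, *afet*); -rig when the stem ends in a vowel (*hodeku*, *mo*).
*haedo* — final sound /o/ (a vowel) → -rig → *haedorig*.
*duh*: final sound = /h/, a non-sibilant consonant → -sul → *duhsul*.

haedorig, duhsul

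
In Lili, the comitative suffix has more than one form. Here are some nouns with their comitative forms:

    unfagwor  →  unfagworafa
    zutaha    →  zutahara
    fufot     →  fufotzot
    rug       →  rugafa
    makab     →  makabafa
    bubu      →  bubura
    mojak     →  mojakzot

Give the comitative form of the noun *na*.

nara

The suffix is conditioned by the final sound: -zot when the stem ends in a voiceless consonant (*fufot*, *mojak*); -afa when the stem ends in a voiced consonant (*unfagwor*, *rug*, *makab*); -ra when the stem ends in a vowel (*zutaha*, *bubu*).
Since the final sound of *na* is /a/ (a vowel), it takes -ra, giving *nara*.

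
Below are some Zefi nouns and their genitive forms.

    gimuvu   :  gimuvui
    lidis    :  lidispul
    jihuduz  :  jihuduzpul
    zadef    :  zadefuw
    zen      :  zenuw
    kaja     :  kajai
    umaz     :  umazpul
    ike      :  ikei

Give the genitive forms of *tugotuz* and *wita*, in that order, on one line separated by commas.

Looking at the final sound of each stem: -pul when the stem ends in a sibilant (*lidis*, *jihuduz*, *umaz*); -uw when the stem ends in a non-sibilant consonant (*zadef*, *zen*); -i when the stem ends in a vowel (*gimuvu*, *kaja*, *ike*).
*tugotuz*: final sound = /z/, a sibilant → -pul → *tugotuzpul*.
Since the final sound of *wita* is /a/ (a vowel), it takes -i, giving *witai*.

tugotuzpul, witai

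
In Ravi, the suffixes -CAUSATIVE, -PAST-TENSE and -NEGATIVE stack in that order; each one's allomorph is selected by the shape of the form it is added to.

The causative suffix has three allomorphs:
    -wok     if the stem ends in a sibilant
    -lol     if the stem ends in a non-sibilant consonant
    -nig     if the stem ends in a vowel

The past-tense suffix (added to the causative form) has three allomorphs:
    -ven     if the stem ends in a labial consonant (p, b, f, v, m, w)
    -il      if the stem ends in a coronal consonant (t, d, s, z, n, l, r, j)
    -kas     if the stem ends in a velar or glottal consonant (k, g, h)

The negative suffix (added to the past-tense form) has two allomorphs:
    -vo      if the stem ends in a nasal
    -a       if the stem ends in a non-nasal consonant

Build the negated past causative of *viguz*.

Since the final sound of *viguz* is /z/ (a sibilant), it takes -wok, giving *viguzwok*.
The final consonant of the causative form *viguzwok* is /k/, which is velar/glottal, so the past-tense suffix is -kas, giving *viguzwokkas*.
The past-tense form *viguzwokkas* — final consonant /s/ (non-nasal) → -a → *viguzwokkasa*.

viguzwokkasa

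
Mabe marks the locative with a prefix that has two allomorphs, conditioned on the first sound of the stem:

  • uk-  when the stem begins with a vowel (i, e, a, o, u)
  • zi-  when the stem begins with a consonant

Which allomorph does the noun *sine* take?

zi-

*sine* — first sound /s/ (a consonant) → zi-.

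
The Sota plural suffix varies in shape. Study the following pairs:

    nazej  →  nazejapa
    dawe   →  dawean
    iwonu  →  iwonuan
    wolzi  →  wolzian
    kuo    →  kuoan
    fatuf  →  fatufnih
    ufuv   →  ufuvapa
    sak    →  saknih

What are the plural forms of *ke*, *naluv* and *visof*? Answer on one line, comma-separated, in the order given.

kean, naluvapa, visofnih

Looking at the final sound of each stem: -nih when the stem ends in a voiceless consonant (*fatuf*, *sak*); -apa when the stem ends in a voiced consonant (*nazej*, *ufuv*); -an when the stem ends in a vowel (*dawe*, *iwonu*, *wolzi*, *kuo*).
*ke* — final sound /e/ (a vowel) → -an → *kean*.
*naluv* — final sound /v/ (a voiced consonant) → -apa → *naluvapa*.
The final sound of *visof* is /f/, which is a voiceless consonant, so the suffix is -nih, giving *visofnih*.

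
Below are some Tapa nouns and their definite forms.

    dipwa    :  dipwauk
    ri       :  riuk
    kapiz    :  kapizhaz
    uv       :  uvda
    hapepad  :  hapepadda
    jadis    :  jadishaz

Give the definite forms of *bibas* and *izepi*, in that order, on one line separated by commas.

Looking at the final sound of each stem: -haz when the stem ends in a sibilant (*kapiz*, *jadis*); -da when the stem ends in a non-sibilant consonant (*uv*, *hapepad*); -uk when the stem ends in a vowel (*dipwa*, *ri*).
*bibas* — final sound /s/ (a sibilant) → -haz → *bibashaz*.
*izepi*: final sound = /i/, a vowel → -uk → *izepiuk*.

bibashaz, izepiuk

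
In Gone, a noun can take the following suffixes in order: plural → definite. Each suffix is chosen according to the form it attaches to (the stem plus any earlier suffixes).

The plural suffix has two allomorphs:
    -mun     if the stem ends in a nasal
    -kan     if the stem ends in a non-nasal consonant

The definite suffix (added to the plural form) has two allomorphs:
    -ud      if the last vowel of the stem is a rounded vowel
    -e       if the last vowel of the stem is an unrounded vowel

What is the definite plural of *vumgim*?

vumgimmunud

Since the final consonant of *vumgim* is /m/ (a nasal), it takes -mun, giving *vumgimmun*.
Since the last vowel of the plural form *vumgimmun* is /u/ (a rounded vowel), it takes -ud, giving *vumgimmunud*.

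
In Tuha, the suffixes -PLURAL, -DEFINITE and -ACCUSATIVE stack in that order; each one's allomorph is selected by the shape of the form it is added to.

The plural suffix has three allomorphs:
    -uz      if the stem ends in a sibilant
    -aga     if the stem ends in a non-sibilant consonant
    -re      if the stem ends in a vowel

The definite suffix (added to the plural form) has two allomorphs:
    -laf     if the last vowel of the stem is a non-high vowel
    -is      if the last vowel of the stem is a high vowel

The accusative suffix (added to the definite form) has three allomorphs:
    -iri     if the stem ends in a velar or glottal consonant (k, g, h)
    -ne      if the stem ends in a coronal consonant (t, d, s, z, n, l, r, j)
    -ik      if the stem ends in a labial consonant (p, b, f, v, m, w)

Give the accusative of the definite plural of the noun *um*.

umagalafik

*um* — final sound /m/ (a non-sibilant consonant) → -aga → *umaga*.
The plural form *umaga* — last vowel /a/ (a non-high vowel) → -laf → *umagalaf*.
The final consonant of the definite form *umagalaf* is /f/, which is labial, so the accusative suffix is -ik, giving *umagalafik*.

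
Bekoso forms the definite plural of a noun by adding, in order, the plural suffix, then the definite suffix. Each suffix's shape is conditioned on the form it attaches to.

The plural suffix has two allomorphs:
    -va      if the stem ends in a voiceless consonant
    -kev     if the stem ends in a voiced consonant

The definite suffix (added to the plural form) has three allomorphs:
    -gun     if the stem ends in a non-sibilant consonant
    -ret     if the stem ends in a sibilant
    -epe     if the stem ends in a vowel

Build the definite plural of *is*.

Since the final consonant of *is* is /s/ (voiceless), it takes -va, giving *isva*.
The plural form *isva* — final sound /a/ (a vowel) → -epe → *isvaepe*.

isvaepe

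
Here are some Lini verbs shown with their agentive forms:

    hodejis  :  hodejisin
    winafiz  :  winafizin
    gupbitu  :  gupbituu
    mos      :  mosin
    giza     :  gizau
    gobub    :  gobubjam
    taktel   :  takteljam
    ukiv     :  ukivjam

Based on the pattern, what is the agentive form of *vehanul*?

Looking at the final sound of each stem: -in when the stem ends in a sibilant (*hodejis*, *winafiz*, *mos*); -jam when the stem ends in a non-sibilant consonant (*gobub*, *taktel*, *ukiv*); -u when the stem ends in a vowel (*gupbitu*, *giza*).
*vehanul* — final sound /l/ (a non-sibilant consonant) → -jam → *vehanuljam*.

vehanuljam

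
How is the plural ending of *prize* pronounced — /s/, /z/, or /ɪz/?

The stem *prize* ends in a sibilant (/s, z, ʃ, ʒ, tʃ, dʒ/).
The plural suffix surfaces as /ɪz/ after sibilants, /s/ after other voiceless consonants, and /z/ after other voiced sounds.
So the plural -s on *prize* is pronounced /ɪz/.

/ɪz/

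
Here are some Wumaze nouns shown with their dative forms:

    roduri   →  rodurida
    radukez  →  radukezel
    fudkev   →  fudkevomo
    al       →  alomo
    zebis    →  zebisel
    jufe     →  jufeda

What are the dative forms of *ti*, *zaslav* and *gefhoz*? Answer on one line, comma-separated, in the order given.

tida, zaslavomo, gefhozel

The pattern is sibilance of the final sound: -el when the stem ends in a sibilant (*radukez*, *zebis*); -omo when the stem ends in a non-sibilant consonant (*fudkev*, *al*); -da when the stem ends in a vowel (*roduri*, *jufe*).
*ti* — final sound /i/ (a vowel) → -da → *tida*.
Since the final sound of *zaslav* is /v/ (a non-sibilant consonant), it takes -omo, giving *zaslavomo*.
Since the final sound of *gefhoz* is /z/ (a sibilant), it takes -el, giving *gefhozel*.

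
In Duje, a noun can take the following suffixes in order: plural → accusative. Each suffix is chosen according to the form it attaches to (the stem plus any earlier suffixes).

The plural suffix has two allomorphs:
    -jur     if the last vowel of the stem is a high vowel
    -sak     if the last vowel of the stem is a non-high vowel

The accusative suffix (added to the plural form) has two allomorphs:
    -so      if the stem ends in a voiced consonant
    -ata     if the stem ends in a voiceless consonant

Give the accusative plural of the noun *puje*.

*puje*: last vowel = /e/, a non-high vowel → -sak → *pujesak*.
The plural form *pujesak*: final consonant = /k/, voiceless → -ata → *pujesakata*.

pujesakata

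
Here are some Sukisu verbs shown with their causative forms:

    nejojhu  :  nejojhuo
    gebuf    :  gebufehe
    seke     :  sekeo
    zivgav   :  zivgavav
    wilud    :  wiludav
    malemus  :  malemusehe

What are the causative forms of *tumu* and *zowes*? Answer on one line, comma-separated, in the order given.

Looking at the final sound of each stem: -ehe when the stem ends in a voiceless consonant (*gebuf*, *malemus*); -av when the stem ends in a voiced consonant (*zivgav*, *wilud*); -o when the stem ends in a vowel (*nejojhu*, *seke*).
The final sound of *tumu* is /u/, which is a vowel, so the suffix is -o, giving *tumuo*.
*zowes*: final sound = /s/, a voiceless consonant → -ehe → *zowesehe*.

tumuo, zowesehe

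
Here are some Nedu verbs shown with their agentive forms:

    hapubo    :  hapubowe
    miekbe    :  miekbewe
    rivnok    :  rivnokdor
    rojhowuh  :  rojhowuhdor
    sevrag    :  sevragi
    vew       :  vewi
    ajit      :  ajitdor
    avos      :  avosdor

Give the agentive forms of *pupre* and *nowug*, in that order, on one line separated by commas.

puprewe, nowugi

Looking at the final sound of each stem: -dor when the stem ends in a voiceless consonant (*rivnok*, *rojhowuh*, *ajit*, *avos*); -i when the stem ends in a voiced consonant (*sevrag*, *vew*); -we when the stem ends in a vowel (*hapubo*, *miekbe*).
The final sound of *pupre* is /e/, which is a vowel, so the suffix is -we, giving *puprewe*.
The final sound of *nowug* is /g/, which is a voiced consonant, so the suffix is -i, giving *nowugi*.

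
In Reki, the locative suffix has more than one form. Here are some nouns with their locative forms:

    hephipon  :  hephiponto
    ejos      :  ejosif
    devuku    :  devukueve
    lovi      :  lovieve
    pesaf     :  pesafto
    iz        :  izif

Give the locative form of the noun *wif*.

The suffix is conditioned by the final sound: -if when the stem ends in a sibilant (*ejos*, *iz*); -to when the stem ends in a non-sibilant consonant (*hephipon*, *pesaf*); -eve when the stem ends in a vowel (*devuku*, *lovi*).
*wif*: final sound = /f/, a non-sibilant consonant → -to → *wifto*.

wifto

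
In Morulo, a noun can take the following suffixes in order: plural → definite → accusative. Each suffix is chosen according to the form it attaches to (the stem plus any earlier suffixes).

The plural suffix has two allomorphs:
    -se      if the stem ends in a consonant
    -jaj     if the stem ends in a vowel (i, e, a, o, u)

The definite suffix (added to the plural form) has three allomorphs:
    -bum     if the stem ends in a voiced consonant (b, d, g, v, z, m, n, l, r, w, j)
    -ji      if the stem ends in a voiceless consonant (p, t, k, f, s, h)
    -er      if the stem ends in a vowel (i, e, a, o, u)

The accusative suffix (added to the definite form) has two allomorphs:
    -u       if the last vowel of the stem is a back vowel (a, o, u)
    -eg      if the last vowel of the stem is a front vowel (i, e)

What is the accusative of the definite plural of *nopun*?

nopunseereg

The final sound of *nopun* is /n/, which is a consonant, so the plural suffix is -se, giving *nopunse*.
The plural form *nopunse* — final sound /e/ (a vowel) → -er → *nopunseer*.
The definite form *nopunseer*: last vowel = /e/, a front vowel → -eg → *nopunseereg*.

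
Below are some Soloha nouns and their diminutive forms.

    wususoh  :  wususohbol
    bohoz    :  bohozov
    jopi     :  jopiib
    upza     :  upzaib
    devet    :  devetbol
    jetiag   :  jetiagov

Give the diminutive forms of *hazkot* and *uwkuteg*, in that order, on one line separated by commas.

hazkotbol, uwkutegov

The pattern is voicing of the final sound: -bol when the stem ends in a voiceless consonant (*wususoh*, *devet*); -ov when the stem ends in a voiced consonant (*bohoz*, *jetiag*); -ib when the stem ends in a vowel (*jopi*, *upza*).
The final sound of *hazkot* is /t/, which is a voiceless consonant, so the suffix is -bol, giving *hazkotbol*.
*uwkuteg*: final sound = /g/, a voiced consonant → -ov → *uwkutegov*.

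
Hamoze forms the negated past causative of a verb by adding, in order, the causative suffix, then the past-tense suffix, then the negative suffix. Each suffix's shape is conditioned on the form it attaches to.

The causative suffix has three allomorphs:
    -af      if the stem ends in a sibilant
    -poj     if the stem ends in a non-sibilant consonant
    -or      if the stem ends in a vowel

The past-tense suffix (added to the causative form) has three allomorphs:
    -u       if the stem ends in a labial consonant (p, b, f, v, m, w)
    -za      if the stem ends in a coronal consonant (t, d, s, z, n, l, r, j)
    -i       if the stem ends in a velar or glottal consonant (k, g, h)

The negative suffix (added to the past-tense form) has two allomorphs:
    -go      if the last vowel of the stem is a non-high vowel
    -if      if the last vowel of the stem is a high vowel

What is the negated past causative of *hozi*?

hoziorzago

*hozi* — final sound /i/ (a vowel) → -or → *hozior*.
The final consonant of the causative form *hozior* is /r/, which is coronal, so the past-tense suffix is -za, giving *hoziorza*.
The past-tense form *hoziorza*: last vowel = /a/, a non-high vowel → -go → *hoziorzago*.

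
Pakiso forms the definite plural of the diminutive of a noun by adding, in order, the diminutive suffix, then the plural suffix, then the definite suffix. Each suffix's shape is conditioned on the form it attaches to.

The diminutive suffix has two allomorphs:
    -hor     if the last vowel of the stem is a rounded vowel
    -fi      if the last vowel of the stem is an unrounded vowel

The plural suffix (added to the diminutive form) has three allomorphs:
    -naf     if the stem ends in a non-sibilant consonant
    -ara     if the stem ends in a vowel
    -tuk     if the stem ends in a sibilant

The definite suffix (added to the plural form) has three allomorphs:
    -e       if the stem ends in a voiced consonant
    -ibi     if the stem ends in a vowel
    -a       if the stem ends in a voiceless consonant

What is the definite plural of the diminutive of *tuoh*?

tuohhornafa

The last vowel of *tuoh* is /o/, which is a rounded vowel, so the diminutive suffix is -hor, giving *tuohhor*.
Since the final sound of the diminutive form *tuohhor* is /r/ (a non-sibilant consonant), it takes -naf, giving *tuohhornaf*.
The final sound of the plural form *tuohhornaf* is /f/, which is a voiceless consonant, so the definite suffix is -a, giving *tuohhornafa*.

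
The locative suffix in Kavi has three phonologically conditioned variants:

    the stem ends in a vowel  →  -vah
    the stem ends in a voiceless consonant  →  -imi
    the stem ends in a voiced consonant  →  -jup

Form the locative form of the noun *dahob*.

dahobjup

The final sound of *dahob* is /b/, which is a voiced consonant, so the suffix is -jup, giving *dahobjup*.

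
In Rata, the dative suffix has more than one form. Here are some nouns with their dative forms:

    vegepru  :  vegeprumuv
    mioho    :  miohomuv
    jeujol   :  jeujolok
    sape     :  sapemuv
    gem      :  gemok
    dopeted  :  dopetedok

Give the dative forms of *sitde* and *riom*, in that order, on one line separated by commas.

sitdemuv, riomok

Looking at the final sound of each stem: -ok when the stem ends in a consonant (*jeujol*, *gem*, *dopeted*); -muv when the stem ends in a vowel (*vegepru*, *mioho*, *sape*).
The final sound of *sitde* is /e/, which is a vowel, so the suffix is -muv, giving *sitdemuv*.
*riom*: final sound = /m/, a consonant → -ok → *riomok*.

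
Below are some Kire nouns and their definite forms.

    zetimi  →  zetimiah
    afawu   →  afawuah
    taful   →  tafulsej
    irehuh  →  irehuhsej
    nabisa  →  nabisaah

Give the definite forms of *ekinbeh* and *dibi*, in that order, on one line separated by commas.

Looking at the final sound of each stem: -sej when the stem ends in a consonant (*taful*, *irehuh*); -ah when the stem ends in a vowel (*zetimi*, *afawu*, *nabisa*).
*ekinbeh* — final sound /h/ (a consonant) → -sej → *ekinbehsej*.
The final sound of *dibi* is /i/, which is a vowel, so the suffix is -ah, giving *dibiah*.

ekinbehsej, dibiah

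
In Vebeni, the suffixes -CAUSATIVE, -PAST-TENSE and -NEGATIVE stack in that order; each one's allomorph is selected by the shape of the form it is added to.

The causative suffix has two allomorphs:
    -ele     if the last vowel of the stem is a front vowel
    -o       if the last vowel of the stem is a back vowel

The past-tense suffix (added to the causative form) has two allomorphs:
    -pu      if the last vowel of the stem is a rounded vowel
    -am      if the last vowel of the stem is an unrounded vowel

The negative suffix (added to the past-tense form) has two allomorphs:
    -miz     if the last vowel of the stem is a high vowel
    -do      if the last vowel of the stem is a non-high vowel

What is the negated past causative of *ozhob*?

ozhobopumiz

Since the last vowel of *ozhob* is /o/ (a back vowel), it takes -o, giving *ozhobo*.
The causative form *ozhobo*: last vowel = /o/, a rounded vowel → -pu → *ozhobopu*.
The past-tense form *ozhobopu*: last vowel = /u/, a high vowel → -miz → *ozhobopumiz*.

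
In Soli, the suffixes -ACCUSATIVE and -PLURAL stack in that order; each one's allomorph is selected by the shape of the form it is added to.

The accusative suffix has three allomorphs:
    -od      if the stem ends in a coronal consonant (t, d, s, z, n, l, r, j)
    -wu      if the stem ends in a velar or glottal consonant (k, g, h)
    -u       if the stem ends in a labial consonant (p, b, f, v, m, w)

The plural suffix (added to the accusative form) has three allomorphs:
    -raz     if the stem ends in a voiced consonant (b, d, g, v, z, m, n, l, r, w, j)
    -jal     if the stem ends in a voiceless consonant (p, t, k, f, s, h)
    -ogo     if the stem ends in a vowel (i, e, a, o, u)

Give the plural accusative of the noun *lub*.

*lub*: final consonant = /b/, labial → -u → *lubu*.
The accusative form *lubu*: final sound = /u/, a vowel → -ogo → *lubuogo*.

lubuogo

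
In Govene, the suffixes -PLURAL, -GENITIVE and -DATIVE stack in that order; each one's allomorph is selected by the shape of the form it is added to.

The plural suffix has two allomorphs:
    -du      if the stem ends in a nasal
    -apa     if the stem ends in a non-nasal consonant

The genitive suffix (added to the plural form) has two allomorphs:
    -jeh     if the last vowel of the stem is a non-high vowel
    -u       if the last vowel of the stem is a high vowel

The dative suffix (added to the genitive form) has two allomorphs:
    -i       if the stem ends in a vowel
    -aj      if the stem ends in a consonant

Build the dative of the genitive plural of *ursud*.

The final consonant of *ursud* is /d/, which is non-nasal, so the plural suffix is -apa, giving *ursudapa*.
The plural form *ursudapa*: last vowel = /a/, a non-high vowel → -jeh → *ursudapajeh*.
Since the final sound of the genitive form *ursudapajeh* is /h/ (a consonant), it takes -aj, giving *ursudapajehaj*.

ursudapajehaj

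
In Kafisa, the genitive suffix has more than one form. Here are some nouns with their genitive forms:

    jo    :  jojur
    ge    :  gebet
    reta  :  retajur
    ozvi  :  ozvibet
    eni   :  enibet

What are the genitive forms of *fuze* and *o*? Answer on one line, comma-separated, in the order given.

Looking at the last vowel of each stem: -bet when the last vowel of the stem is a front vowel (*ge*, *ozvi*, *eni*); -jur when the last vowel of the stem is a back vowel (*jo*, *reta*).
*fuze*: last vowel = /e/, a front vowel → -bet → *fuzebet*.
*o* — last vowel /o/ (a back vowel) → -jur → *ojur*.

fuzebet, ojur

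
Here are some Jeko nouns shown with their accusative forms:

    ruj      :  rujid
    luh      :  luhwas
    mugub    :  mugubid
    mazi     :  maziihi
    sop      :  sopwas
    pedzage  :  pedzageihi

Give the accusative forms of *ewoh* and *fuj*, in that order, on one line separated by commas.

ewohwas, fujid

The suffix is conditioned by the final sound: -was when the stem ends in a voiceless consonant (*luh*, *sop*); -id when the stem ends in a voiced consonant (*ruj*, *mugub*); -ihi when the stem ends in a vowel (*mazi*, *pedzage*).
The final sound of *ewoh* is /h/, which is a voiceless consonant, so the suffix is -was, giving *ewohwas*.
*fuj* — final sound /j/ (a voiced consonant) → -id → *fujid*.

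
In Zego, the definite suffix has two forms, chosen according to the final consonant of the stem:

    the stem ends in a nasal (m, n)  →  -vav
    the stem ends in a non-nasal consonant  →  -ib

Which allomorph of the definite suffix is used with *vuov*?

-ib

*vuov* — final consonant /v/ (non-nasal) → -ib.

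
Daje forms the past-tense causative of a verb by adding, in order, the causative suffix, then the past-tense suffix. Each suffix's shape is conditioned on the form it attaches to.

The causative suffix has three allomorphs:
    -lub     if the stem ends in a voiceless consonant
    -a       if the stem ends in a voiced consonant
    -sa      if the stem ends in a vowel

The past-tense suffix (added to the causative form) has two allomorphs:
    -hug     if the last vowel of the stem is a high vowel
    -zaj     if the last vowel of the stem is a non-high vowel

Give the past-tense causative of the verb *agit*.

The final sound of *agit* is /t/, which is a voiceless consonant, so the causative suffix is -lub, giving *agitlub*.
Since the last vowel of the causative form *agitlub* is /u/ (a high vowel), it takes -hug, giving *agitlubhug*.

agitlubhug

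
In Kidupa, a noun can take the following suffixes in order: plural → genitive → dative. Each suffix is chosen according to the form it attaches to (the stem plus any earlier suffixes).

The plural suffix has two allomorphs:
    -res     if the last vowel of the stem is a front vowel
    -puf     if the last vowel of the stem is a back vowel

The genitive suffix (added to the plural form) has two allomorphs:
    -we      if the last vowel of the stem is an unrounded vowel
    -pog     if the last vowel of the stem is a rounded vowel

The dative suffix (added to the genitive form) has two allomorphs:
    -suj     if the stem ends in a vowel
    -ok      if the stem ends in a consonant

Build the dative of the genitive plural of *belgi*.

belgireswesuj

*belgi* — last vowel /i/ (a front vowel) → -res → *belgires*.
The plural form *belgires*: last vowel = /e/, an unrounded vowel → -we → *belgireswe*.
The genitive form *belgireswe* — final sound /e/ (a vowel) → -suj → *belgireswesuj*.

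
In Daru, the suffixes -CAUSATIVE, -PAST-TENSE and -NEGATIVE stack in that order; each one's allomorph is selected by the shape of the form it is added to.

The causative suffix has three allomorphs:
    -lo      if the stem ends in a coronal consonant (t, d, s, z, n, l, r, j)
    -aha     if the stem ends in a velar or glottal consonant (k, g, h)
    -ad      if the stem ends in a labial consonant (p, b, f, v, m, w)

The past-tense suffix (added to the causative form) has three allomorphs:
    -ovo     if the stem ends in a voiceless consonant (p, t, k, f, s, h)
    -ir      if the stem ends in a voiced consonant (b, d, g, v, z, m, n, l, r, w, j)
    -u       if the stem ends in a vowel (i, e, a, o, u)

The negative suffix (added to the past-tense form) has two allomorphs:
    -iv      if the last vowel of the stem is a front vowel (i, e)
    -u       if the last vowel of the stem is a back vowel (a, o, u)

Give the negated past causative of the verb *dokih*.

Since the final consonant of *dokih* is /h/ (velar/glottal), it takes -aha, giving *dokihaha*.
The causative form *dokihaha* — final sound /a/ (a vowel) → -u → *dokihahau*.
Since the last vowel of the past-tense form *dokihahau* is /u/ (a back vowel), it takes -u, giving *dokihahauu*.

dokihahauu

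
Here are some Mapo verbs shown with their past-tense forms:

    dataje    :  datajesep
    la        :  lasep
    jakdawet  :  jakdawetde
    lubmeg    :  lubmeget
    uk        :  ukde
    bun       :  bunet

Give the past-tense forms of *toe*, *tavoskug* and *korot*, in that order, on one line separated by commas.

Looking at the final sound of each stem: -de when the stem ends in a voiceless consonant (*jakdawet*, *uk*); -et when the stem ends in a voiced consonant (*lubmeg*, *bun*); -sep when the stem ends in a vowel (*dataje*, *la*).
*toe* — final sound /e/ (a vowel) → -sep → *toesep*.
*tavoskug*: final sound = /g/, a voiced consonant → -et → *tavoskuget*.
Since the final sound of *korot* is /t/ (a voiceless consonant), it takes -de, giving *korotde*.

toesep, tavoskuget, korotde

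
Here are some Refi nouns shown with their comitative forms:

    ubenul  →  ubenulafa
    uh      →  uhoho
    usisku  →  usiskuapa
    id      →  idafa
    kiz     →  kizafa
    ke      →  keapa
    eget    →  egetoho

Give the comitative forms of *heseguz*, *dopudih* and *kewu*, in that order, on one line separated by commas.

heseguzafa, dopudihoho, kewuapa

The suffix is conditioned by the final sound: -oho when the stem ends in a voiceless consonant (*uh*, *eget*); -afa when the stem ends in a voiced consonant (*ubenul*, *id*, *kiz*); -apa when the stem ends in a vowel (*usisku*, *ke*).
The final sound of *heseguz* is /z/, which is a voiced consonant, so the suffix is -afa, giving *heseguzafa*.
Since the final sound of *dopudih* is /h/ (a voiceless consonant), it takes -oho, giving *dopudihoho*.
*kewu*: final sound = /u/, a vowel → -apa → *kewuapa*.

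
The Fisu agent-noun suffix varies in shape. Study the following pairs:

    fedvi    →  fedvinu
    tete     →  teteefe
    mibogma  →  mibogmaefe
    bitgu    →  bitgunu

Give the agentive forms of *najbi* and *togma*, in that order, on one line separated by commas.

The suffix is conditioned by the last vowel: -nu when the last vowel of the stem is a high vowel (*fedvi*, *bitgu*); -efe when the last vowel of the stem is a non-high vowel (*tete*, *mibogma*).
Since the last vowel of *najbi* is /i/ (a high vowel), it takes -nu, giving *najbinu*.
*togma* — last vowel /a/ (a non-high vowel) → -efe → *togmaefe*.

najbinu, togmaefe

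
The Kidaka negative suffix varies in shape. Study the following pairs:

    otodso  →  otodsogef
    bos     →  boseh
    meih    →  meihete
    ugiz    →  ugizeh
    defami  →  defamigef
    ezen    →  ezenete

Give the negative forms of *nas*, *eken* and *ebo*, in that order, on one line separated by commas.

Looking at the final sound of each stem: -eh when the stem ends in a sibilant (*bos*, *ugiz*); -ete when the stem ends in a non-sibilant consonant (*meih*, *ezen*); -gef when the stem ends in a vowel (*otodso*, *defami*).
*nas* — final sound /s/ (a sibilant) → -eh → *naseh*.
*eken* — final sound /n/ (a non-sibilant consonant) → -ete → *ekenete*.
Since the final sound of *ebo* is /o/ (a vowel), it takes -gef, giving *ebogef*.

naseh, ekenete, ebogef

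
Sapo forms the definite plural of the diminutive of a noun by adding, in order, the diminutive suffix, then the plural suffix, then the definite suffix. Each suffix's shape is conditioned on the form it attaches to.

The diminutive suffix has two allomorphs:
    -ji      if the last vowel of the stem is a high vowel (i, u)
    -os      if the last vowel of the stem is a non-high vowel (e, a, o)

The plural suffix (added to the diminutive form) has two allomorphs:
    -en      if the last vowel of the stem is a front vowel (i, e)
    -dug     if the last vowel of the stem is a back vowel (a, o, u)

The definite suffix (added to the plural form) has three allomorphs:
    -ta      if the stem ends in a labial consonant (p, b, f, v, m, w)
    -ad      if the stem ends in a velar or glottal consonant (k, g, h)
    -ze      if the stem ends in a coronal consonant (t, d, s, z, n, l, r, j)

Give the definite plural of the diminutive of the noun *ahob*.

The last vowel of *ahob* is /o/, which is a non-high vowel, so the diminutive suffix is -os, giving *ahobos*.
The diminutive form *ahobos*: last vowel = /o/, a back vowel → -dug → *ahobosdug*.
The plural form *ahobosdug*: final consonant = /g/, velar/glottal → -ad → *ahobosdugad*.

ahobosdugad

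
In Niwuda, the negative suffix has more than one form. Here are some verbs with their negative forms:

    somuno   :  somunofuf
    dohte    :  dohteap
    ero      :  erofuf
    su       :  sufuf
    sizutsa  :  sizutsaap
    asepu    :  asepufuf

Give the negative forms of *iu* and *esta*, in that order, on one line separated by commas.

The suffix is conditioned by the last vowel: -fuf when the last vowel of the stem is a rounded vowel (*somuno*, *ero*, *su*, *asepu*); -ap when the last vowel of the stem is an unrounded vowel (*dohte*, *sizutsa*).
*iu* — last vowel /u/ (a rounded vowel) → -fuf → *iufuf*.
Since the last vowel of *esta* is /a/ (an unrounded vowel), it takes -ap, giving *estaap*.

iufuf, estaap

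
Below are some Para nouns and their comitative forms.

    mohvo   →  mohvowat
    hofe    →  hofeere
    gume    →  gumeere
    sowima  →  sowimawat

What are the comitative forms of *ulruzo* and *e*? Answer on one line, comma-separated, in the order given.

ulruzowat, eere

The alternation tracks the last vowel of the stem — -ere when the last vowel of the stem is a front vowel (*hofe*, *gume*); -wat when the last vowel of the stem is a back vowel (*mohvo*, *sowima*).
*ulruzo* — last vowel /o/ (a back vowel) → -wat → *ulruzowat*.
*e* — last vowel /e/ (a front vowel) → -ere → *eere*.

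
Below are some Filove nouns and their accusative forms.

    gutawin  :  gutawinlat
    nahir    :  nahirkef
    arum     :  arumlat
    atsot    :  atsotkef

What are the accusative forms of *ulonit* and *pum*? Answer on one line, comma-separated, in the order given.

ulonitkef, pumlat

The pattern is nasality of the final consonant: -lat when the stem ends in a nasal (*gutawin*, *arum*); -kef when the stem ends in a non-nasal consonant (*nahir*, *atsot*).
*ulonit*: final consonant = /t/, non-nasal → -kef → *ulonitkef*.
*pum*: final consonant = /m/, a nasal → -lat → *pumlat*.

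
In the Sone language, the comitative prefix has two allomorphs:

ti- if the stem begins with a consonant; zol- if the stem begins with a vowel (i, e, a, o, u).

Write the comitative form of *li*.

tili

Since the first sound of *li* is /l/ (a consonant), it takes ti-, giving *tili*.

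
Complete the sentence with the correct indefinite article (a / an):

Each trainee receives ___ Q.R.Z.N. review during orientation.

a

The indefinite article is chosen by the initial *sound* of the following word, not its spelling.
The initialism *Q.R.Z.N.* is read letter by letter; the first letter, Q, is pronounced /kjuː/, which begins with a consonant sound.
So the article is *a*: Each trainee receives a Q.R.Z.N. review during orientation.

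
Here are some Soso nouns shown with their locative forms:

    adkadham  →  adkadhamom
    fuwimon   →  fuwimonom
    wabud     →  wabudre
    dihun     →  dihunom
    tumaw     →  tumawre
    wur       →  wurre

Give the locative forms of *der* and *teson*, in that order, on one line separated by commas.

Looking at the final consonant of each stem: -om when the stem ends in a nasal (*adkadham*, *fuwimon*, *dihun*); -re when the stem ends in a non-nasal consonant (*wabud*, *tumaw*, *wur*).
*der* — final consonant /r/ (non-nasal) → -re → *derre*.
Since the final consonant of *teson* is /n/ (a nasal), it takes -om, giving *tesonom*.

derre, tesonom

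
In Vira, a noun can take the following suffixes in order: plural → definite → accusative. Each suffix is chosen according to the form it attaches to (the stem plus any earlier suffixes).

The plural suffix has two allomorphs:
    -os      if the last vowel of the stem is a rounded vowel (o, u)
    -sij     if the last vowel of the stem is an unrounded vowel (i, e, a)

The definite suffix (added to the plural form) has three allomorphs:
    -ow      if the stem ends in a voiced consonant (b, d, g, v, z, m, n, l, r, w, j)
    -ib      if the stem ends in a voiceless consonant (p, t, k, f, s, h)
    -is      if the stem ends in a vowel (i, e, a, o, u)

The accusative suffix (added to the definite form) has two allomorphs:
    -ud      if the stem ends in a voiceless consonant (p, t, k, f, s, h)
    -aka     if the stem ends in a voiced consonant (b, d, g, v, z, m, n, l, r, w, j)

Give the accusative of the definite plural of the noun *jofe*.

The last vowel of *jofe* is /e/, which is an unrounded vowel, so the plural suffix is -sij, giving *jofesij*.
The final sound of the plural form *jofesij* is /j/, which is a voiced consonant, so the definite suffix is -ow, giving *jofesijow*.
Since the final consonant of the definite form *jofesijow* is /w/ (voiced), it takes -aka, giving *jofesijowaka*.

jofesijowaka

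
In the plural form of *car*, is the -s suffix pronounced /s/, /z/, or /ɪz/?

The stem *car* ends in a voiced non-sibilant sound.
The plural suffix surfaces as /ɪz/ after sibilants, /s/ after other voiceless consonants, and /z/ after other voiced sounds.
So the plural -s on *car* is pronounced /z/.

/z/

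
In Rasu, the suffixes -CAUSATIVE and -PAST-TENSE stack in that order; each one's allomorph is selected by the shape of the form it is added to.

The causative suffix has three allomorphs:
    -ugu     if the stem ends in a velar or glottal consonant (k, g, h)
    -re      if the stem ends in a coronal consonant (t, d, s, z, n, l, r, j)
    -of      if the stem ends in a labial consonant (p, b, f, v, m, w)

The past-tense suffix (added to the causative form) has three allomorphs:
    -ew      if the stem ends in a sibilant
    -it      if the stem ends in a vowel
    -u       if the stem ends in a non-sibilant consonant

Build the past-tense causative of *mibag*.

mibaguguit

Since the final consonant of *mibag* is /g/ (velar/glottal), it takes -ugu, giving *mibagugu*.
The causative form *mibagugu*: final sound = /u/, a vowel → -it → *mibaguguit*.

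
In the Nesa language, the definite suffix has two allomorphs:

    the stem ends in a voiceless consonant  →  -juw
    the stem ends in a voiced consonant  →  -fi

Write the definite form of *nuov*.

nuovfi

The final consonant of *nuov* is /v/, which is voiced, so the suffix is -fi, giving *nuovfi*.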